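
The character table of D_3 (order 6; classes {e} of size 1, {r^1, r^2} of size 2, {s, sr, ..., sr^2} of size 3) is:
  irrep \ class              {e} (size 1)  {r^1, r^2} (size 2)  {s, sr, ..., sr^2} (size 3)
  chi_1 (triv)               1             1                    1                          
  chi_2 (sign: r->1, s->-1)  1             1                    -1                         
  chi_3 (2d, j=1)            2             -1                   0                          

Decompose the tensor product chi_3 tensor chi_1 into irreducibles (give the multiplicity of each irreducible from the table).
chi_3 tensor chi_1 = chi_3 (all other irreducibles have multiplicity 0).

Why: The character of a tensor product is the pointwise product (chi_3 * chi_1)(C) = chi_3(C) * chi_1(C):
  {e}: (2)*(1), {r^1, r^2}: (-1)*(1), {s, sr, ..., sr^2}: (0)*(1)
so (chi_3 * chi_1) takes values
  {e} -> 2, {r^1, r^2} -> -1, {s, sr, ..., sr^2} -> 0.
Now take the inner product of this character with each irreducible chi from the table, <chi_3*chi_1, chi> = (1/6) sum_C |C| (chi_3*chi_1)(C) conj(chi(C)):
  <chi_3*chi_1, chi_1> = (1/6)[1*(2)*conj(1) + 2*(-1)*conj(1) + 3*(0)*conj(1)]
      = (1/6)[(2) + (-2) + (0)] = 0/6 = 0
  <chi_3*chi_1, chi_2> = (1/6)[1*(2)*conj(1) + 2*(-1)*conj(1) + 3*(0)*conj(-1)]
      = (1/6)[(2) + (-2) + (0)] = 0/6 = 0
  <chi_3*chi_1, chi_3> = (1/6)[1*(2)*conj(2) + 2*(-1)*conj(-1) + 3*(0)*conj(0)]
      = (1/6)[(4) + (2) + (0)] = 6/6 = 1
Hence the multiplicities are chi_3: 1. Dimension check: dim(chi_3)*dim(chi_1) = 2*1 = 2 and sum (mult * dim) = 1*2 = 2.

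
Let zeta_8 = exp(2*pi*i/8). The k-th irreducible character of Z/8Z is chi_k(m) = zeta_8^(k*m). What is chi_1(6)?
chi_1(6) = zeta_8^6 = -I

Derivation: chi_1(6) = zeta_8^(1*6) = zeta_8^6. Since zeta_8^8 = 1, this equals zeta_8^6 = exp(2*pi*i*6/8) = -I.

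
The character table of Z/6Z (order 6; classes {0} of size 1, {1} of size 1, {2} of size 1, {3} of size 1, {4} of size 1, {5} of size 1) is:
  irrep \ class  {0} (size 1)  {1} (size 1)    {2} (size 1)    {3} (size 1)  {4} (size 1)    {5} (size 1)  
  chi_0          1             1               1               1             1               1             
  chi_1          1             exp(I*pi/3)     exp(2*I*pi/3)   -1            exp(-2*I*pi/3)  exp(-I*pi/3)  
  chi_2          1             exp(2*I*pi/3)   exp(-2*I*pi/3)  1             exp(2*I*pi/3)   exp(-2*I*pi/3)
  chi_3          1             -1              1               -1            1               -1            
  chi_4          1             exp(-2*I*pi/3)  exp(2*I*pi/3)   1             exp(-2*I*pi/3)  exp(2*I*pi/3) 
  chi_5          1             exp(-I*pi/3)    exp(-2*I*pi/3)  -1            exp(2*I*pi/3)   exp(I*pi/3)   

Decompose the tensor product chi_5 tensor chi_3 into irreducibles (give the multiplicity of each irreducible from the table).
chi_5 tensor chi_3 = chi_2 (all other irreducibles have multiplicity 0).

Reasoning: The character of a tensor product is the pointwise product (chi_5 * chi_3)(C) = chi_5(C) * chi_3(C):
  {0}: (1)*(1), {1}: (exp(-I*pi/3))*(-1), {2}: (exp(-2*I*pi/3))*(1), {3}: (-1)*(-1), {4}: (exp(2*I*pi/3))*(1), {5}: (exp(I*pi/3))*(-1)
so (chi_5 * chi_3) takes values
  {0} -> 1, {1} -> -exp(-I*pi/3), {2} -> exp(-2*I*pi/3), {3} -> 1, {4} -> exp(2*I*pi/3), {5} -> -exp(I*pi/3).
Now take the inner product of this character with each irreducible chi from the table, <chi_5*chi_3, chi> = (1/6) sum_C |C| (chi_5*chi_3)(C) conj(chi(C)):
  <chi_5*chi_3, chi_0> = (1/6)[1*(1)*conj(1) + 1*(-exp(-I*pi/3))*conj(1) + 1*(exp(-2*I*pi/3))*conj(1) + 1*(1)*conj(1) + 1*(exp(2*I*pi/3))*conj(1) + 1*(-exp(I*pi/3))*conj(1)]
      = (1/6)[(1) + (-exp(-I*pi/3)) + (exp(-2*I*pi/3)) + (1) + (exp(2*I*pi/3)) + (-exp(I*pi/3))] = 0/6 = 0
  <chi_5*chi_3, chi_1> = (1/6)[1*(1)*conj(1) + 1*(-exp(-I*pi/3))*conj(exp(I*pi/3)) + 1*(exp(-2*I*pi/3))*conj(exp(2*I*pi/3)) + 1*(1)*conj(-1) + 1*(exp(2*I*pi/3))*conj(exp(-2*I*pi/3)) + 1*(-exp(I*pi/3))*conj(exp(-I*pi/3))]
      = (1/6)[(1) + (-exp(-2*I*pi/3)) + (exp(2*I*pi/3)) + (-1) + (exp(-2*I*pi/3)) + (-exp(2*I*pi/3))] = 0/6 = 0
  <chi_5*chi_3, chi_2> = (1/6)[1*(1)*conj(1) + 1*(-exp(-I*pi/3))*conj(exp(2*I*pi/3)) + 1*(exp(-2*I*pi/3))*conj(exp(-2*I*pi/3)) + 1*(1)*conj(1) + 1*(exp(2*I*pi/3))*conj(exp(2*I*pi/3)) + 1*(-exp(I*pi/3))*conj(exp(-2*I*pi/3))]
      = (1/6)[(1) + (1) + (1) + (1) + (1) + (1)] = 6/6 = 1
  <chi_5*chi_3, chi_3> = (1/6)[1*(1)*conj(1) + 1*(-exp(-I*pi/3))*conj(-1) + 1*(exp(-2*I*pi/3))*conj(1) + 1*(1)*conj(-1) + 1*(exp(2*I*pi/3))*conj(1) + 1*(-exp(I*pi/3))*conj(-1)]
      = (1/6)[(1) + (exp(-I*pi/3)) + (exp(-2*I*pi/3)) + (-1) + (exp(2*I*pi/3)) + (exp(I*pi/3))] = 0/6 = 0
  <chi_5*chi_3, chi_4> = (1/6)[1*(1)*conj(1) + 1*(-exp(-I*pi/3))*conj(exp(-2*I*pi/3)) + 1*(exp(-2*I*pi/3))*conj(exp(2*I*pi/3)) + 1*(1)*conj(1) + 1*(exp(2*I*pi/3))*conj(exp(-2*I*pi/3)) + 1*(-exp(I*pi/3))*conj(exp(2*I*pi/3))]
      = (1/6)[(1) + (-exp(I*pi/3)) + (exp(2*I*pi/3)) + (1) + (exp(-2*I*pi/3)) + (-exp(-I*pi/3))] = 0/6 = 0
  <chi_5*chi_3, chi_5> = (1/6)[1*(1)*conj(1) + 1*(-exp(-I*pi/3))*conj(exp(-I*pi/3)) + 1*(exp(-2*I*pi/3))*conj(exp(-2*I*pi/3)) + 1*(1)*conj(-1) + 1*(exp(2*I*pi/3))*conj(exp(2*I*pi/3)) + 1*(-exp(I*pi/3))*conj(exp(I*pi/3))]
      = (1/6)[(1) + (-1) + (1) + (-1) + (1) + (-1)] = 0/6 = 0
(Exp terms are combined using exp(i*s)*conj(exp(i*t)) = exp(i*(s-t)), and sums of them are collapsed using the identity that for every m > 1 the m distinct m-th roots of unity sum to 0, e.g. 1 + exp(2*I*pi/3) + exp(-2*I*pi/3) = 0.)
Hence the multiplicities are chi_2: 1. Dimension check: dim(chi_5)*dim(chi_3) = 1*1 = 1 and sum (mult * dim) = 1*1 = 1.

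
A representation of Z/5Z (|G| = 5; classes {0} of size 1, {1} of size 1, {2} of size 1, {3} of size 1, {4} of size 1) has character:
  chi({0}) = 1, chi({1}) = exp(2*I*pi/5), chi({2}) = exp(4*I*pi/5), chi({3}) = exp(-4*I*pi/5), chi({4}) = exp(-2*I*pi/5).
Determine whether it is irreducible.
Irreducible: <chi, chi> = 1.

Reasoning: <chi, chi> = (1/|G|) sum_C |C| * |chi(C)|^2 = (1/5)[1*|1|^2 + 1*|exp(2*I*pi/5)|^2 + 1*|exp(4*I*pi/5)|^2 + 1*|exp(-4*I*pi/5)|^2 + 1*|exp(-2*I*pi/5)|^2]
  = (1/5)[(1) + (1) + (1) + (1) + (1)] = 5/5 = 1.
(Exp terms are combined using exp(i*s)*conj(exp(i*t)) = exp(i*(s-t)), and sums of them are collapsed using the identity that for every m > 1 the m distinct m-th roots of unity sum to 0, e.g. 1 + exp(2*I*pi/3) + exp(-2*I*pi/3) = 0.)
A character is irreducible iff <chi, chi> = 1, so this representation is irreducible.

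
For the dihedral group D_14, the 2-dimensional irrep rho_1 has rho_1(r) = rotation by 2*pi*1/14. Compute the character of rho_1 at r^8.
chi_{rho_1}(r^8) = 2*cos(2*pi*1*8/14) = -2*cos(pi/7)

Argument: rho_1(r^8) is rotation by angle 2*pi*1*8/14, whose trace is 2*cos(2*pi*1*8/14) = -2*cos(pi/7).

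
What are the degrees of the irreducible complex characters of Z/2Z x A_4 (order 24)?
Dimensions: 1, 1, 1, 1, 1, 1, 3, 3

Proof sketch: There are 8 irreducibles (= number of conjugacy classes). Their dimensions d_i satisfy sum d_i^2 = |G| = 24: 1 + 1 + 1 + 1 + 1 + 1 + 9 + 9 = 24. (For the product with Z/2Z: each of the 2 1-dim characters of Z/2Z tensors with each irrep of A_4, giving 2 copies of each A_4-dimension.)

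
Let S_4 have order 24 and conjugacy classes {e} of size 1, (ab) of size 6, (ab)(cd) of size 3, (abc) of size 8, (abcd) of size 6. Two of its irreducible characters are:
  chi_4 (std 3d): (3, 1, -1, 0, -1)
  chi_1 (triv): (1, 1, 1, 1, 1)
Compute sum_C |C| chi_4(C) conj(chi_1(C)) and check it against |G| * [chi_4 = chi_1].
Sum = 0; so <chi_4, chi_1> = 0 (distinct irreducibles are orthogonal).

Compute term by term over conjugacy classes (|C| * chi_4(C) * conj(chi_1(C))):
  1*(3)*conj(1) + 6*(1)*conj(1) + 3*(-1)*conj(1) + 8*(0)*conj(1) + 6*(-1)*conj(1)
  = (3) + (6) + (-3) + (0) + (-6)
  = 0.
Dividing by |G| = 24 gives 0/24 = 0, matching the row-orthogonality relation <chi_4, chi_1> = [chi_4 = chi_1].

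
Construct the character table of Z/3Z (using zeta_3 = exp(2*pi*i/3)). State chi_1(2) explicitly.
Character table of Z/3Z (irreps indexed chi_0,...,chi_2 with chi_k(m) = zeta_3^(k*m), zeta_3 = exp(2*pi*i/3)):
  irrep \ class  {0} (size 1)  {1} (size 1)    {2} (size 1)  
  chi_0          1             1               1             
  chi_1          1             exp(2*I*pi/3)   exp(-2*I*pi/3)
  chi_2          1             exp(-2*I*pi/3)  exp(2*I*pi/3) 

Spot check: chi_1(2) = zeta_3^(1*2) = zeta_3^2 = exp(-2*I*pi/3).

Why: Z/3Z is abelian, so all 3 irreducible complex representations are 1-dimensional. They are given by chi_k(m) = zeta_3^(k*m) for k = 0,...,2. Row orthogonality: sum_m chi_k(m) conj(chi_l(m)) = 3 * [k = l].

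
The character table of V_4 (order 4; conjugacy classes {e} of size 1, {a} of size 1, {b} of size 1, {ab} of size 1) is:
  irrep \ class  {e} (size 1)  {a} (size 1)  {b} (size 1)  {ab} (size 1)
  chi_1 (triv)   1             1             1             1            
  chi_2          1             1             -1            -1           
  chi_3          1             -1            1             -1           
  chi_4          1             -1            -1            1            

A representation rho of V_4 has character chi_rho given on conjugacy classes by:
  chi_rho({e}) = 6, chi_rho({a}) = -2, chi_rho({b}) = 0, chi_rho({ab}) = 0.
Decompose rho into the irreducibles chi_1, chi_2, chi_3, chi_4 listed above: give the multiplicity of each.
Multiplicities: chi_1: 1, chi_2: 1, chi_3: 2, chi_4: 2.

Justification: Use <chi_rho, chi> = (1/|G|) sum_C |C| * chi_rho(C) * conj(chi(C)) with |G| = 4 for each irreducible chi in the table:
  <chi_rho, chi_1> = (1/4)[1*(6)*conj(1) + 1*(-2)*conj(1) + 1*(0)*conj(1) + 1*(0)*conj(1)]
      = (1/4)[(6) + (-2) + (0) + (0)] = 4/4 = 1
  <chi_rho, chi_2> = (1/4)[1*(6)*conj(1) + 1*(-2)*conj(1) + 1*(0)*conj(-1) + 1*(0)*conj(-1)]
      = (1/4)[(6) + (-2) + (0) + (0)] = 4/4 = 1
  <chi_rho, chi_3> = (1/4)[1*(6)*conj(1) + 1*(-2)*conj(-1) + 1*(0)*conj(1) + 1*(0)*conj(-1)]
      = (1/4)[(6) + (2) + (0) + (0)] = 8/4 = 2
  <chi_rho, chi_4> = (1/4)[1*(6)*conj(1) + 1*(-2)*conj(-1) + 1*(0)*conj(-1) + 1*(0)*conj(1)]
      = (1/4)[(6) + (2) + (0) + (0)] = 8/4 = 2
Dimension check: dim(rho) = sum (mult * dim) = 1*1 + 1*1 + 2*1 + 2*1 = 6 = chi_rho(e) = 6.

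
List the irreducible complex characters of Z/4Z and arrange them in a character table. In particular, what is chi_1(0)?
Character table of Z/4Z (irreps indexed chi_0,...,chi_3 with chi_k(m) = zeta_4^(k*m), zeta_4 = exp(2*pi*i/4)):
  irrep \ class  {0} (size 1)  {1} (size 1)  {2} (size 1)  {3} (size 1)
  chi_0          1             1             1             1           
  chi_1          1             I             -1            -I          
  chi_2          1             -1            1             -1          
  chi_3          1             -I            -1            I           

Spot check: chi_1(0) = zeta_4^(1*0) = zeta_4^0 = 1.

Solution. Z/4Z is abelian, so all 4 irreducible complex representations are 1-dimensional. They are given by chi_k(m) = zeta_4^(k*m) for k = 0,...,3. Row orthogonality: sum_m chi_k(m) conj(chi_l(m)) = 4 * [k = l].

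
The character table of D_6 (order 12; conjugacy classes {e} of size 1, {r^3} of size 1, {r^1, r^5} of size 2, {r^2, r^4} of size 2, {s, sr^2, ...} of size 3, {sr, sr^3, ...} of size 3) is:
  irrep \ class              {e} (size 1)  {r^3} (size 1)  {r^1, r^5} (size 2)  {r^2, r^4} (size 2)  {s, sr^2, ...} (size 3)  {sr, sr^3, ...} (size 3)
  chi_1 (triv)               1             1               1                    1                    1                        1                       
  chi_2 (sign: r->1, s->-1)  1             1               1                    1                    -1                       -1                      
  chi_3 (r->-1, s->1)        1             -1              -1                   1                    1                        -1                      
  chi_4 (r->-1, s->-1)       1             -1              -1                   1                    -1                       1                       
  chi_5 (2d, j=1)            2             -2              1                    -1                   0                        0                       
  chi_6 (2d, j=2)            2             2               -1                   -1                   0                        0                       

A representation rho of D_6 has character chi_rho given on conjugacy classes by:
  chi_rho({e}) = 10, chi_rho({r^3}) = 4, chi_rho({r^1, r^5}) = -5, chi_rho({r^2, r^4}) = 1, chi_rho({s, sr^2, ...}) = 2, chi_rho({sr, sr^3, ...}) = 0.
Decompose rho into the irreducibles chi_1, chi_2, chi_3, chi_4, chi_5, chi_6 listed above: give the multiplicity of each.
Multiplicities: chi_1: 1, chi_2: 0, chi_3: 2, chi_4: 1, chi_5: 0, chi_6: 3.

Solution. Use <chi_rho, chi> = (1/|G|) sum_C |C| * chi_rho(C) * conj(chi(C)) with |G| = 12 for each irreducible chi in the table:
  <chi_rho, chi_1> = (1/12)[1*(10)*conj(1) + 1*(4)*conj(1) + 2*(-5)*conj(1) + 2*(1)*conj(1) + 3*(2)*conj(1) + 3*(0)*conj(1)]
      = (1/12)[(10) + (4) + (-10) + (2) + (6) + (0)] = 12/12 = 1
  <chi_rho, chi_2> = (1/12)[1*(10)*conj(1) + 1*(4)*conj(1) + 2*(-5)*conj(1) + 2*(1)*conj(1) + 3*(2)*conj(-1) + 3*(0)*conj(-1)]
      = (1/12)[(10) + (4) + (-10) + (2) + (-6) + (0)] = 0/12 = 0
  <chi_rho, chi_3> = (1/12)[1*(10)*conj(1) + 1*(4)*conj(-1) + 2*(-5)*conj(-1) + 2*(1)*conj(1) + 3*(2)*conj(1) + 3*(0)*conj(-1)]
      = (1/12)[(10) + (-4) + (10) + (2) + (6) + (0)] = 24/12 = 2
  <chi_rho, chi_4> = (1/12)[1*(10)*conj(1) + 1*(4)*conj(-1) + 2*(-5)*conj(-1) + 2*(1)*conj(1) + 3*(2)*conj(-1) + 3*(0)*conj(1)]
      = (1/12)[(10) + (-4) + (10) + (2) + (-6) + (0)] = 12/12 = 1
  <chi_rho, chi_5> = (1/12)[1*(10)*conj(2) + 1*(4)*conj(-2) + 2*(-5)*conj(1) + 2*(1)*conj(-1) + 3*(2)*conj(0) + 3*(0)*conj(0)]
      = (1/12)[(20) + (-8) + (-10) + (-2) + (0) + (0)] = 0/12 = 0
  <chi_rho, chi_6> = (1/12)[1*(10)*conj(2) + 1*(4)*conj(2) + 2*(-5)*conj(-1) + 2*(1)*conj(-1) + 3*(2)*conj(0) + 3*(0)*conj(0)]
      = (1/12)[(20) + (8) + (10) + (-2) + (0) + (0)] = 36/12 = 3
Dimension check: dim(rho) = sum (mult * dim) = 1*1 + 0*1 + 2*1 + 1*1 + 0*2 + 3*2 = 10 = chi_rho(e) = 10.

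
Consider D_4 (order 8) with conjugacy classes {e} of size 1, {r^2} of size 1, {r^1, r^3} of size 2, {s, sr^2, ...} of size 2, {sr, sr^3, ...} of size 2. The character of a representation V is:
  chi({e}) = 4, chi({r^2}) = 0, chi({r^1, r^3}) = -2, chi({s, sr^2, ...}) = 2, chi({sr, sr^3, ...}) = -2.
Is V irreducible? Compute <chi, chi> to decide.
Not irreducible (reducible): <chi, chi> = 5 > 1.

Details: <chi, chi> = (1/|G|) sum_C |C| * |chi(C)|^2 = (1/8)[1*|4|^2 + 1*|0|^2 + 2*|-2|^2 + 2*|2|^2 + 2*|-2|^2]
  = (1/8)[(16) + (0) + (8) + (8) + (8)] = 40/8 = 5.
A character is irreducible iff <chi, chi> = 1, so this representation is reducible.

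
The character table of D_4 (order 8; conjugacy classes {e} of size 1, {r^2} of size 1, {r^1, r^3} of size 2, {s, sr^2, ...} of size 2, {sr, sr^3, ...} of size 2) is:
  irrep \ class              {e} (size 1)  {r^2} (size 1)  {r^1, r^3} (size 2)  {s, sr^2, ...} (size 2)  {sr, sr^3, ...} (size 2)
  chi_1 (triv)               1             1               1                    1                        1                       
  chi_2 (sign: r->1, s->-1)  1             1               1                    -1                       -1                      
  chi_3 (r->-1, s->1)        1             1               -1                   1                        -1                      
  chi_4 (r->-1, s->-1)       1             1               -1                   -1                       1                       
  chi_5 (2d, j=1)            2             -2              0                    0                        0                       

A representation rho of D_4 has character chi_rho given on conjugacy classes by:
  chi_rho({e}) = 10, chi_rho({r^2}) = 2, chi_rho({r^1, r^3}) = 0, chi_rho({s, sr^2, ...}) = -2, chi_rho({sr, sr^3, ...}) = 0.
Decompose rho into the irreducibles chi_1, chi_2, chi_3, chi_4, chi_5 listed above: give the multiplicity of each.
Multiplicities: chi_1: 1, chi_2: 2, chi_3: 1, chi_4: 2, chi_5: 2.

Working: Use <chi_rho, chi> = (1/|G|) sum_C |C| * chi_rho(C) * conj(chi(C)) with |G| = 8 for each irreducible chi in the table:
  <chi_rho, chi_1> = (1/8)[1*(10)*conj(1) + 1*(2)*conj(1) + 2*(0)*conj(1) + 2*(-2)*conj(1) + 2*(0)*conj(1)]
      = (1/8)[(10) + (2) + (0) + (-4) + (0)] = 8/8 = 1
  <chi_rho, chi_2> = (1/8)[1*(10)*conj(1) + 1*(2)*conj(1) + 2*(0)*conj(1) + 2*(-2)*conj(-1) + 2*(0)*conj(-1)]
      = (1/8)[(10) + (2) + (0) + (4) + (0)] = 16/8 = 2
  <chi_rho, chi_3> = (1/8)[1*(10)*conj(1) + 1*(2)*conj(1) + 2*(0)*conj(-1) + 2*(-2)*conj(1) + 2*(0)*conj(-1)]
      = (1/8)[(10) + (2) + (0) + (-4) + (0)] = 8/8 = 1
  <chi_rho, chi_4> = (1/8)[1*(10)*conj(1) + 1*(2)*conj(1) + 2*(0)*conj(-1) + 2*(-2)*conj(-1) + 2*(0)*conj(1)]
      = (1/8)[(10) + (2) + (0) + (4) + (0)] = 16/8 = 2
  <chi_rho, chi_5> = (1/8)[1*(10)*conj(2) + 1*(2)*conj(-2) + 2*(0)*conj(0) + 2*(-2)*conj(0) + 2*(0)*conj(0)]
      = (1/8)[(20) + (-4) + (0) + (0) + (0)] = 16/8 = 2
Dimension check: dim(rho) = sum (mult * dim) = 1*1 + 2*1 + 1*1 + 2*1 + 2*2 = 10 = chi_rho(e) = 10.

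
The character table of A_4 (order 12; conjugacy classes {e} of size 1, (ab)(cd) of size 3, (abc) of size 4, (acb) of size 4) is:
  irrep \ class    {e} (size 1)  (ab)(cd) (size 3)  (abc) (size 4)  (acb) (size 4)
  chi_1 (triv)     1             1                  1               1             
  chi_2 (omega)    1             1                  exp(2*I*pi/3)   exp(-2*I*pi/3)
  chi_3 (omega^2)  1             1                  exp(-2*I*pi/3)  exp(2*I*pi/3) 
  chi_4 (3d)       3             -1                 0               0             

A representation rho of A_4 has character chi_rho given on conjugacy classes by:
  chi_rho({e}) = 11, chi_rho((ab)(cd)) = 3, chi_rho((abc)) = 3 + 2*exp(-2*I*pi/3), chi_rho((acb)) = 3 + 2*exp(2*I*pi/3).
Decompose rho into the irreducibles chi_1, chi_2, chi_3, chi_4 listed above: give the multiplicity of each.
Multiplicities: chi_1: 3, chi_2: 0, chi_3: 2, chi_4: 2.

Explanation: Use <chi_rho, chi> = (1/|G|) sum_C |C| * chi_rho(C) * conj(chi(C)) with |G| = 12 for each irreducible chi in the table:
  <chi_rho, chi_1> = (1/12)[1*(11)*conj(1) + 3*(3)*conj(1) + 4*(3 + 2*exp(-2*I*pi/3))*conj(1) + 4*(3 + 2*exp(2*I*pi/3))*conj(1)]
      = (1/12)[(11) + (9) + (12 + 8*exp(-2*I*pi/3)) + (12 + 8*exp(2*I*pi/3))] = 36/12 = 3
  <chi_rho, chi_2> = (1/12)[1*(11)*conj(1) + 3*(3)*conj(1) + 4*(3 + 2*exp(-2*I*pi/3))*conj(exp(2*I*pi/3)) + 4*(3 + 2*exp(2*I*pi/3))*conj(exp(-2*I*pi/3))]
      = (1/12)[(11) + (9) + (12*exp(-2*I*pi/3) + 8*exp(2*I*pi/3)) + (8*exp(-2*I*pi/3) + 12*exp(2*I*pi/3))] = 0/12 = 0
  <chi_rho, chi_3> = (1/12)[1*(11)*conj(1) + 3*(3)*conj(1) + 4*(3 + 2*exp(-2*I*pi/3))*conj(exp(-2*I*pi/3)) + 4*(3 + 2*exp(2*I*pi/3))*conj(exp(2*I*pi/3))]
      = (1/12)[(11) + (9) + (8 + 12*exp(2*I*pi/3)) + (8 + 12*exp(-2*I*pi/3))] = 24/12 = 2
  <chi_rho, chi_4> = (1/12)[1*(11)*conj(3) + 3*(3)*conj(-1) + 4*(3 + 2*exp(-2*I*pi/3))*conj(0) + 4*(3 + 2*exp(2*I*pi/3))*conj(0)]
      = (1/12)[(33) + (-9) + (0) + (0)] = 24/12 = 2
(Exp terms are combined using exp(i*s)*conj(exp(i*t)) = exp(i*(s-t)), and sums of them are collapsed using the identity that for every m > 1 the m distinct m-th roots of unity sum to 0, e.g. 1 + exp(2*I*pi/3) + exp(-2*I*pi/3) = 0.)
Dimension check: dim(rho) = sum (mult * dim) = 3*1 + 0*1 + 2*1 + 2*3 = 11 = chi_rho(e) = 11.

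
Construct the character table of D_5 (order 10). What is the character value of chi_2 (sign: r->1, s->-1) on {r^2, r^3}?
Conjugacy classes: {e} of size 1, {r^1, r^4} of size 2, {r^2, r^3} of size 2, {s, sr, ..., sr^4} of size 5.
Character table:
  irrep \ class              {e} (size 1)  {r^1, r^4} (size 2)  {r^2, r^3} (size 2)  {s, sr, ..., sr^4} (size 5)
  chi_1 (triv)               1             1                    1                    1                          
  chi_2 (sign: r->1, s->-1)  1             1                    1                    -1                         
  chi_3 (2d, j=1)            2             -1/2 + sqrt(5)/2     -sqrt(5)/2 - 1/2     0                          
  chi_4 (2d, j=2)            2             -sqrt(5)/2 - 1/2     -1/2 + sqrt(5)/2     0                          

Spot check: chi_2 (sign: r->1, s->-1) on {r^2, r^3} = 1.

Details: D_5 has order 2*5 = 10 with 4 conjugacy classes, hence 4 irreducibles. Sum of squared dims 1 + 1 + 4 + 4 = 10 = |G|. Linear characters come from the abelianisation; the 2-dimensional irreps have character r^k -> 2*cos(2*pi*j*k/5), reflections -> 0.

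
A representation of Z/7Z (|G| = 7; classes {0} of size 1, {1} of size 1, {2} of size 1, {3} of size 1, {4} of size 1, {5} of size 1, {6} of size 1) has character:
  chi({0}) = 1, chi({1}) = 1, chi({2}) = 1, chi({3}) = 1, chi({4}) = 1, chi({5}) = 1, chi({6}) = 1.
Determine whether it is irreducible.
Irreducible: <chi, chi> = 1.

Justification: <chi, chi> = (1/|G|) sum_C |C| * |chi(C)|^2 = (1/7)[1*|1|^2 + 1*|1|^2 + 1*|1|^2 + 1*|1|^2 + 1*|1|^2 + 1*|1|^2 + 1*|1|^2]
  = (1/7)[(1) + (1) + (1) + (1) + (1) + (1) + (1)] = 7/7 = 1.
(Exp terms are combined using exp(i*s)*conj(exp(i*t)) = exp(i*(s-t)), and sums of them are collapsed using the identity that for every m > 1 the m distinct m-th roots of unity sum to 0, e.g. 1 + exp(2*I*pi/3) + exp(-2*I*pi/3) = 0.)
A character is irreducible iff <chi, chi> = 1, so this representation is irreducible.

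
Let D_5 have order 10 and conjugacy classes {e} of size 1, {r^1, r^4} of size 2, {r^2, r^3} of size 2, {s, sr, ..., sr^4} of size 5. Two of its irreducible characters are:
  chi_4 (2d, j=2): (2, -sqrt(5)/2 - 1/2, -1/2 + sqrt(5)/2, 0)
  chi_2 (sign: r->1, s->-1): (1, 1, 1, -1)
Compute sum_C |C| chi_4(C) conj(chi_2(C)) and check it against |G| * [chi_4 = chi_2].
Sum = 0; so <chi_4, chi_2> = 0 (distinct irreducibles are orthogonal).

Justification: Compute term by term over conjugacy classes (|C| * chi_4(C) * conj(chi_2(C))):
  1*(2)*conj(1) + 2*(-sqrt(5)/2 - 1/2)*conj(1) + 2*(-1/2 + sqrt(5)/2)*conj(1) + 5*(0)*conj(-1)
  = (2) + (-sqrt(5) - 1) + (-1 + sqrt(5)) + (0)
  = 0.
Dividing by |G| = 10 gives 0/10 = 0, matching the row-orthogonality relation <chi_4, chi_2> = [chi_4 = chi_2].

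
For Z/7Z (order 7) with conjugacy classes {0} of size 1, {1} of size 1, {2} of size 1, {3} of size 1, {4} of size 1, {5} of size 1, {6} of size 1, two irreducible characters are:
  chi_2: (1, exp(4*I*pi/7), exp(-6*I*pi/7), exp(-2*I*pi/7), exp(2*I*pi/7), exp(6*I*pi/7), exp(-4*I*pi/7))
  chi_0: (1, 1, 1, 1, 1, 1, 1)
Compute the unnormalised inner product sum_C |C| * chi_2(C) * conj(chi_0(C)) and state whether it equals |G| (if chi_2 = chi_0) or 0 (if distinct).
Sum = 0; so <chi_2, chi_0> = 0 (distinct irreducibles are orthogonal).

Why: Compute term by term over conjugacy classes (|C| * chi_2(C) * conj(chi_0(C))):
  1*(1)*conj(1) + 1*(exp(4*I*pi/7))*conj(1) + 1*(exp(-6*I*pi/7))*conj(1) + 1*(exp(-2*I*pi/7))*conj(1) + 1*(exp(2*I*pi/7))*conj(1) + 1*(exp(6*I*pi/7))*conj(1) + 1*(exp(-4*I*pi/7))*conj(1)
  = (1) + (exp(4*I*pi/7)) + (exp(-6*I*pi/7)) + (exp(-2*I*pi/7)) + (exp(2*I*pi/7)) + (exp(6*I*pi/7)) + (exp(-4*I*pi/7))
  = 0.
(Exp terms are combined using exp(i*s)*conj(exp(i*t)) = exp(i*(s-t)), and sums of them are collapsed using the identity that for every m > 1 the m distinct m-th roots of unity sum to 0, e.g. 1 + exp(2*I*pi/3) + exp(-2*I*pi/3) = 0.)
Dividing by |G| = 7 gives 0/7 = 0, matching the row-orthogonality relation <chi_2, chi_0> = [chi_2 = chi_0].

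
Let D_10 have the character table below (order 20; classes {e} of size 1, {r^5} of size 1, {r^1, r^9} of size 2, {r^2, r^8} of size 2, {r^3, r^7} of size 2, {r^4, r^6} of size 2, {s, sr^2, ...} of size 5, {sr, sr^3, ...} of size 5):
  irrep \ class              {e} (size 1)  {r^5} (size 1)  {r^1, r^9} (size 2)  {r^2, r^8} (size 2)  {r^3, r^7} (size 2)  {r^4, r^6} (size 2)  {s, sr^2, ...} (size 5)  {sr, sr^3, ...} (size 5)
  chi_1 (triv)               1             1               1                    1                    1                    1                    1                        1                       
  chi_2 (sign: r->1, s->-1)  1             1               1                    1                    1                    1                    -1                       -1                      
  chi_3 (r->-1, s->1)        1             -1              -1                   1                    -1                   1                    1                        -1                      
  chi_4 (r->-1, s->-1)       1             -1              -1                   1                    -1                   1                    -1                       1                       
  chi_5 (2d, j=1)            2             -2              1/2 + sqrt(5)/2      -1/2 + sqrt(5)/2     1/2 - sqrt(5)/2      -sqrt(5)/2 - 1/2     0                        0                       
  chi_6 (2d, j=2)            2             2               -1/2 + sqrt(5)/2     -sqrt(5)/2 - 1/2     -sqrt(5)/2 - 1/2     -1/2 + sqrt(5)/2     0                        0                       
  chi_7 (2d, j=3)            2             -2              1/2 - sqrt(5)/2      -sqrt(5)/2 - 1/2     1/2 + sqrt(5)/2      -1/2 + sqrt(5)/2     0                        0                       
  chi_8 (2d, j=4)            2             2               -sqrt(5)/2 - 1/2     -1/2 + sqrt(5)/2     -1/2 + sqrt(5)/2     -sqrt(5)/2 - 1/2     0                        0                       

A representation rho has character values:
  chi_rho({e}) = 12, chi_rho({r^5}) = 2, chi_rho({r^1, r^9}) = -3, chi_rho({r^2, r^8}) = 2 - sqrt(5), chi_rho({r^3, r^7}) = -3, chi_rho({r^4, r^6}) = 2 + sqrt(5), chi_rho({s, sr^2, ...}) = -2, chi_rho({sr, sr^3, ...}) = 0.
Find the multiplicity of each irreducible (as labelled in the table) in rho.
Multiplicities: chi_1: 0, chi_2: 1, chi_3: 1, chi_4: 2, chi_5: 0, chi_6: 2, chi_7: 1, chi_8: 1.

Justification: Use <chi_rho, chi> = (1/|G|) sum_C |C| * chi_rho(C) * conj(chi(C)) with |G| = 20 for each irreducible chi in the table:
  <chi_rho, chi_1> = (1/20)[1*(12)*conj(1) + 1*(2)*conj(1) + 2*(-3)*conj(1) + 2*(2 - sqrt(5))*conj(1) + 2*(-3)*conj(1) + 2*(2 + sqrt(5))*conj(1) + 5*(-2)*conj(1) + 5*(0)*conj(1)]
      = (1/20)[(12) + (2) + (-6) + (4 - 2*sqrt(5)) + (-6) + (4 + 2*sqrt(5)) + (-10) + (0)] = 0/20 = 0
  <chi_rho, chi_2> = (1/20)[1*(12)*conj(1) + 1*(2)*conj(1) + 2*(-3)*conj(1) + 2*(2 - sqrt(5))*conj(1) + 2*(-3)*conj(1) + 2*(2 + sqrt(5))*conj(1) + 5*(-2)*conj(-1) + 5*(0)*conj(-1)]
      = (1/20)[(12) + (2) + (-6) + (4 - 2*sqrt(5)) + (-6) + (4 + 2*sqrt(5)) + (10) + (0)] = 20/20 = 1
  <chi_rho, chi_3> = (1/20)[1*(12)*conj(1) + 1*(2)*conj(-1) + 2*(-3)*conj(-1) + 2*(2 - sqrt(5))*conj(1) + 2*(-3)*conj(-1) + 2*(2 + sqrt(5))*conj(1) + 5*(-2)*conj(1) + 5*(0)*conj(-1)]
      = (1/20)[(12) + (-2) + (6) + (4 - 2*sqrt(5)) + (6) + (4 + 2*sqrt(5)) + (-10) + (0)] = 20/20 = 1
  <chi_rho, chi_4> = (1/20)[1*(12)*conj(1) + 1*(2)*conj(-1) + 2*(-3)*conj(-1) + 2*(2 - sqrt(5))*conj(1) + 2*(-3)*conj(-1) + 2*(2 + sqrt(5))*conj(1) + 5*(-2)*conj(-1) + 5*(0)*conj(1)]
      = (1/20)[(12) + (-2) + (6) + (4 - 2*sqrt(5)) + (6) + (4 + 2*sqrt(5)) + (10) + (0)] = 40/20 = 2
  <chi_rho, chi_5> = (1/20)[1*(12)*conj(2) + 1*(2)*conj(-2) + 2*(-3)*conj(1/2 + sqrt(5)/2) + 2*(2 - sqrt(5))*conj(-1/2 + sqrt(5)/2) + 2*(-3)*conj(1/2 - sqrt(5)/2) + 2*(2 + sqrt(5))*conj(-sqrt(5)/2 - 1/2) + 5*(-2)*conj(0) + 5*(0)*conj(0)]
      = (1/20)[(24) + (-4) + (-3*sqrt(5) - 3) + (-7 + 3*sqrt(5)) + (-3 + 3*sqrt(5)) + (-7 - 3*sqrt(5)) + (0) + (0)] = 0/20 = 0
  <chi_rho, chi_6> = (1/20)[1*(12)*conj(2) + 1*(2)*conj(2) + 2*(-3)*conj(-1/2 + sqrt(5)/2) + 2*(2 - sqrt(5))*conj(-sqrt(5)/2 - 1/2) + 2*(-3)*conj(-sqrt(5)/2 - 1/2) + 2*(2 + sqrt(5))*conj(-1/2 + sqrt(5)/2) + 5*(-2)*conj(0) + 5*(0)*conj(0)]
      = (1/20)[(24) + (4) + (3 - 3*sqrt(5)) + (3 - sqrt(5)) + (3 + 3*sqrt(5)) + (sqrt(5) + 3) + (0) + (0)] = 40/20 = 2
  <chi_rho, chi_7> = (1/20)[1*(12)*conj(2) + 1*(2)*conj(-2) + 2*(-3)*conj(1/2 - sqrt(5)/2) + 2*(2 - sqrt(5))*conj(-sqrt(5)/2 - 1/2) + 2*(-3)*conj(1/2 + sqrt(5)/2) + 2*(2 + sqrt(5))*conj(-1/2 + sqrt(5)/2) + 5*(-2)*conj(0) + 5*(0)*conj(0)]
      = (1/20)[(24) + (-4) + (-3 + 3*sqrt(5)) + (3 - sqrt(5)) + (-3*sqrt(5) - 3) + (sqrt(5) + 3) + (0) + (0)] = 20/20 = 1
  <chi_rho, chi_8> = (1/20)[1*(12)*conj(2) + 1*(2)*conj(2) + 2*(-3)*conj(-sqrt(5)/2 - 1/2) + 2*(2 - sqrt(5))*conj(-1/2 + sqrt(5)/2) + 2*(-3)*conj(-1/2 + sqrt(5)/2) + 2*(2 + sqrt(5))*conj(-sqrt(5)/2 - 1/2) + 5*(-2)*conj(0) + 5*(0)*conj(0)]
      = (1/20)[(24) + (4) + (3 + 3*sqrt(5)) + (-7 + 3*sqrt(5)) + (3 - 3*sqrt(5)) + (-7 - 3*sqrt(5)) + (0) + (0)] = 20/20 = 1
Dimension check: dim(rho) = sum (mult * dim) = 0*1 + 1*1 + 1*1 + 2*1 + 0*2 + 2*2 + 1*2 + 1*2 = 12 = chi_rho(e) = 12.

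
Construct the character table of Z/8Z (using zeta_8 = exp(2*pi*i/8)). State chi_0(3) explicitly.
Character table of Z/8Z (irreps indexed chi_0,...,chi_7 with chi_k(m) = zeta_8^(k*m), zeta_8 = exp(2*pi*i/8)):
  irrep \ class  {0} (size 1)  {1} (size 1)    {2} (size 1)  {3} (size 1)    {4} (size 1)  {5} (size 1)    {6} (size 1)  {7} (size 1)  
  chi_0          1             1               1             1               1             1               1             1             
  chi_1          1             exp(I*pi/4)     I             exp(3*I*pi/4)   -1            exp(-3*I*pi/4)  -I            exp(-I*pi/4)  
  chi_2          1             I               -1            -I              1             I               -1            -I            
  chi_3          1             exp(3*I*pi/4)   -I            exp(I*pi/4)     -1            exp(-I*pi/4)    I             exp(-3*I*pi/4)
  chi_4          1             -1              1             -1              1             -1              1             -1            
  chi_5          1             exp(-3*I*pi/4)  I             exp(-I*pi/4)    -1            exp(I*pi/4)     -I            exp(3*I*pi/4) 
  chi_6          1             -I              -1            I               1             -I              -1            I             
  chi_7          1             exp(-I*pi/4)    -I            exp(-3*I*pi/4)  -1            exp(3*I*pi/4)   I             exp(I*pi/4)   

Spot check: chi_0(3) = zeta_8^(0*3) = zeta_8^0 = 1.

Reasoning: Z/8Z is abelian, so all 8 irreducible complex representations are 1-dimensional. They are given by chi_k(m) = zeta_8^(k*m) for k = 0,...,7. Row orthogonality: sum_m chi_k(m) conj(chi_l(m)) = 8 * [k = l].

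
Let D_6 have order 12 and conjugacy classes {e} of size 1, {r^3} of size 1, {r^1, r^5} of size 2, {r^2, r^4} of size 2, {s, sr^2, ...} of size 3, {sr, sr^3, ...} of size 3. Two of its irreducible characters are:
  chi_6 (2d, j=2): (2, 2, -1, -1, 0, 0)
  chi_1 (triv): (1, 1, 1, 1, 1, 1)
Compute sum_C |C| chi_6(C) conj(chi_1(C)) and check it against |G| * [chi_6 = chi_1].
Sum = 0; so <chi_6, chi_1> = 0 (distinct irreducibles are orthogonal).

Why: Compute term by term over conjugacy classes (|C| * chi_6(C) * conj(chi_1(C))):
  1*(2)*conj(1) + 1*(2)*conj(1) + 2*(-1)*conj(1) + 2*(-1)*conj(1) + 3*(0)*conj(1) + 3*(0)*conj(1)
  = (2) + (2) + (-2) + (-2) + (0) + (0)
  = 0.
Dividing by |G| = 12 gives 0/12 = 0, matching the row-orthogonality relation <chi_6, chi_1> = [chi_6 = chi_1].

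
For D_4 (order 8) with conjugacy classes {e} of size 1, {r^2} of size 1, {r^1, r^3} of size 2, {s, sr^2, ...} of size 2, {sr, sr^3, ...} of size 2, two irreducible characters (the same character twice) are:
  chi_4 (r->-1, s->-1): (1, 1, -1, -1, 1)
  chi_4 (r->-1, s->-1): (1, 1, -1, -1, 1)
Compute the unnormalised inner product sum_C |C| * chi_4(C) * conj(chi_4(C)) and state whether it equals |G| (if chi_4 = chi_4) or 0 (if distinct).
Sum = 8 = |G| = 8; so <chi_4, chi_4> = 1 (norm-1 confirms irreducibility).

Reasoning: Compute term by term over conjugacy classes (|C| * chi_4(C) * conj(chi_4(C))):
  1*(1)*conj(1) + 1*(1)*conj(1) + 2*(-1)*conj(-1) + 2*(-1)*conj(-1) + 2*(1)*conj(1)
  = (1) + (1) + (2) + (2) + (2)
  = 8.
Dividing by |G| = 8 gives 8/8 = 1, matching the row-orthogonality relation <chi_4, chi_4> = [chi_4 = chi_4].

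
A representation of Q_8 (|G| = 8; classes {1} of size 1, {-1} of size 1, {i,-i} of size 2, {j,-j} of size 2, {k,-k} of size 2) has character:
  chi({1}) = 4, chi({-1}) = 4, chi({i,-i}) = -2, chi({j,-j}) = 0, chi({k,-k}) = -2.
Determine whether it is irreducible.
Not irreducible (reducible): <chi, chi> = 6 > 1.

Why: <chi, chi> = (1/|G|) sum_C |C| * |chi(C)|^2 = (1/8)[1*|4|^2 + 1*|4|^2 + 2*|-2|^2 + 2*|0|^2 + 2*|-2|^2]
  = (1/8)[(16) + (16) + (8) + (0) + (8)] = 48/8 = 6.
A character is irreducible iff <chi, chi> = 1, so this representation is reducible.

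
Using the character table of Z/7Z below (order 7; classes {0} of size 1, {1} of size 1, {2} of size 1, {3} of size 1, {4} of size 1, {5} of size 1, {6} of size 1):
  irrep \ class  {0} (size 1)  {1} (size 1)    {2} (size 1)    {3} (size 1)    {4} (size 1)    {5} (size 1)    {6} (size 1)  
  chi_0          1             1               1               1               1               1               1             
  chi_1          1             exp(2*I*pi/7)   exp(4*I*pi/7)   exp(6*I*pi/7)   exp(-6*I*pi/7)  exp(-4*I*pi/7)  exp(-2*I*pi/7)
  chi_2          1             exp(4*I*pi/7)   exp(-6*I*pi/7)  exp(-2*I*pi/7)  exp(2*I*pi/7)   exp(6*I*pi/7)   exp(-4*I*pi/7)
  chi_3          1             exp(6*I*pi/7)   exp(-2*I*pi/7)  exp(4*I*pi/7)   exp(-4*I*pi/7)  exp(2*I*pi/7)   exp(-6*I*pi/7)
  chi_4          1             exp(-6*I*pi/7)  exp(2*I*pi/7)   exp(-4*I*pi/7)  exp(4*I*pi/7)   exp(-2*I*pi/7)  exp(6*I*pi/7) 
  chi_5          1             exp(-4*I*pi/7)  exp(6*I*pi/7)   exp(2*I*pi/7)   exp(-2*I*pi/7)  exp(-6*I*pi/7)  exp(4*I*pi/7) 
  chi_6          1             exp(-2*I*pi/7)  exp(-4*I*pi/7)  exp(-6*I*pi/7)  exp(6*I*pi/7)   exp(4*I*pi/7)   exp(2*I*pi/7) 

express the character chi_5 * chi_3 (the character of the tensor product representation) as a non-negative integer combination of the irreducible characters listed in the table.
chi_5 tensor chi_3 = chi_1 (all other irreducibles have multiplicity 0).

Solution. The character of a tensor product is the pointwise product (chi_5 * chi_3)(C) = chi_5(C) * chi_3(C):
  {0}: (1)*(1), {1}: (exp(-4*I*pi/7))*(exp(6*I*pi/7)), {2}: (exp(6*I*pi/7))*(exp(-2*I*pi/7)), {3}: (exp(2*I*pi/7))*(exp(4*I*pi/7)), {4}: (exp(-2*I*pi/7))*(exp(-4*I*pi/7)), {5}: (exp(-6*I*pi/7))*(exp(2*I*pi/7)), {6}: (exp(4*I*pi/7))*(exp(-6*I*pi/7))
so (chi_5 * chi_3) takes values
  {0} -> 1, {1} -> exp(2*I*pi/7), {2} -> exp(4*I*pi/7), {3} -> exp(6*I*pi/7), {4} -> exp(-6*I*pi/7), {5} -> exp(-4*I*pi/7), {6} -> exp(-2*I*pi/7).
Now take the inner product of this character with each irreducible chi from the table, <chi_5*chi_3, chi> = (1/7) sum_C |C| (chi_5*chi_3)(C) conj(chi(C)):
  <chi_5*chi_3, chi_0> = (1/7)[1*(1)*conj(1) + 1*(exp(2*I*pi/7))*conj(1) + 1*(exp(4*I*pi/7))*conj(1) + 1*(exp(6*I*pi/7))*conj(1) + 1*(exp(-6*I*pi/7))*conj(1) + 1*(exp(-4*I*pi/7))*conj(1) + 1*(exp(-2*I*pi/7))*conj(1)]
      = (1/7)[(1) + (exp(2*I*pi/7)) + (exp(4*I*pi/7)) + (exp(6*I*pi/7)) + (exp(-6*I*pi/7)) + (exp(-4*I*pi/7)) + (exp(-2*I*pi/7))] = 0/7 = 0
  <chi_5*chi_3, chi_1> = (1/7)[1*(1)*conj(1) + 1*(exp(2*I*pi/7))*conj(exp(2*I*pi/7)) + 1*(exp(4*I*pi/7))*conj(exp(4*I*pi/7)) + 1*(exp(6*I*pi/7))*conj(exp(6*I*pi/7)) + 1*(exp(-6*I*pi/7))*conj(exp(-6*I*pi/7)) + 1*(exp(-4*I*pi/7))*conj(exp(-4*I*pi/7)) + 1*(exp(-2*I*pi/7))*conj(exp(-2*I*pi/7))]
      = (1/7)[(1) + (1) + (1) + (1) + (1) + (1) + (1)] = 7/7 = 1
  <chi_5*chi_3, chi_2> = (1/7)[1*(1)*conj(1) + 1*(exp(2*I*pi/7))*conj(exp(4*I*pi/7)) + 1*(exp(4*I*pi/7))*conj(exp(-6*I*pi/7)) + 1*(exp(6*I*pi/7))*conj(exp(-2*I*pi/7)) + 1*(exp(-6*I*pi/7))*conj(exp(2*I*pi/7)) + 1*(exp(-4*I*pi/7))*conj(exp(6*I*pi/7)) + 1*(exp(-2*I*pi/7))*conj(exp(-4*I*pi/7))]
      = (1/7)[(1) + (exp(-2*I*pi/7)) + (exp(-4*I*pi/7)) + (exp(-6*I*pi/7)) + (exp(6*I*pi/7)) + (exp(4*I*pi/7)) + (exp(2*I*pi/7))] = 0/7 = 0
  <chi_5*chi_3, chi_3> = (1/7)[1*(1)*conj(1) + 1*(exp(2*I*pi/7))*conj(exp(6*I*pi/7)) + 1*(exp(4*I*pi/7))*conj(exp(-2*I*pi/7)) + 1*(exp(6*I*pi/7))*conj(exp(4*I*pi/7)) + 1*(exp(-6*I*pi/7))*conj(exp(-4*I*pi/7)) + 1*(exp(-4*I*pi/7))*conj(exp(2*I*pi/7)) + 1*(exp(-2*I*pi/7))*conj(exp(-6*I*pi/7))]
      = (1/7)[(1) + (exp(-4*I*pi/7)) + (exp(6*I*pi/7)) + (exp(2*I*pi/7)) + (exp(-2*I*pi/7)) + (exp(-6*I*pi/7)) + (exp(4*I*pi/7))] = 0/7 = 0
  <chi_5*chi_3, chi_4> = (1/7)[1*(1)*conj(1) + 1*(exp(2*I*pi/7))*conj(exp(-6*I*pi/7)) + 1*(exp(4*I*pi/7))*conj(exp(2*I*pi/7)) + 1*(exp(6*I*pi/7))*conj(exp(-4*I*pi/7)) + 1*(exp(-6*I*pi/7))*conj(exp(4*I*pi/7)) + 1*(exp(-4*I*pi/7))*conj(exp(-2*I*pi/7)) + 1*(exp(-2*I*pi/7))*conj(exp(6*I*pi/7))]
      = (1/7)[(1) + (exp(-6*I*pi/7)) + (exp(2*I*pi/7)) + (exp(-4*I*pi/7)) + (exp(4*I*pi/7)) + (exp(-2*I*pi/7)) + (exp(6*I*pi/7))] = 0/7 = 0
  <chi_5*chi_3, chi_5> = (1/7)[1*(1)*conj(1) + 1*(exp(2*I*pi/7))*conj(exp(-4*I*pi/7)) + 1*(exp(4*I*pi/7))*conj(exp(6*I*pi/7)) + 1*(exp(6*I*pi/7))*conj(exp(2*I*pi/7)) + 1*(exp(-6*I*pi/7))*conj(exp(-2*I*pi/7)) + 1*(exp(-4*I*pi/7))*conj(exp(-6*I*pi/7)) + 1*(exp(-2*I*pi/7))*conj(exp(4*I*pi/7))]
      = (1/7)[(1) + (exp(6*I*pi/7)) + (exp(-2*I*pi/7)) + (exp(4*I*pi/7)) + (exp(-4*I*pi/7)) + (exp(2*I*pi/7)) + (exp(-6*I*pi/7))] = 0/7 = 0
  <chi_5*chi_3, chi_6> = (1/7)[1*(1)*conj(1) + 1*(exp(2*I*pi/7))*conj(exp(-2*I*pi/7)) + 1*(exp(4*I*pi/7))*conj(exp(-4*I*pi/7)) + 1*(exp(6*I*pi/7))*conj(exp(-6*I*pi/7)) + 1*(exp(-6*I*pi/7))*conj(exp(6*I*pi/7)) + 1*(exp(-4*I*pi/7))*conj(exp(4*I*pi/7)) + 1*(exp(-2*I*pi/7))*conj(exp(2*I*pi/7))]
      = (1/7)[(1) + (exp(4*I*pi/7)) + (exp(-6*I*pi/7)) + (exp(-2*I*pi/7)) + (exp(2*I*pi/7)) + (exp(6*I*pi/7)) + (exp(-4*I*pi/7))] = 0/7 = 0
(Exp terms are combined using exp(i*s)*conj(exp(i*t)) = exp(i*(s-t)), and sums of them are collapsed using the identity that for every m > 1 the m distinct m-th roots of unity sum to 0, e.g. 1 + exp(2*I*pi/3) + exp(-2*I*pi/3) = 0.)
Hence the multiplicities are chi_1: 1. Dimension check: dim(chi_5)*dim(chi_3) = 1*1 = 1 and sum (mult * dim) = 1*1 = 1.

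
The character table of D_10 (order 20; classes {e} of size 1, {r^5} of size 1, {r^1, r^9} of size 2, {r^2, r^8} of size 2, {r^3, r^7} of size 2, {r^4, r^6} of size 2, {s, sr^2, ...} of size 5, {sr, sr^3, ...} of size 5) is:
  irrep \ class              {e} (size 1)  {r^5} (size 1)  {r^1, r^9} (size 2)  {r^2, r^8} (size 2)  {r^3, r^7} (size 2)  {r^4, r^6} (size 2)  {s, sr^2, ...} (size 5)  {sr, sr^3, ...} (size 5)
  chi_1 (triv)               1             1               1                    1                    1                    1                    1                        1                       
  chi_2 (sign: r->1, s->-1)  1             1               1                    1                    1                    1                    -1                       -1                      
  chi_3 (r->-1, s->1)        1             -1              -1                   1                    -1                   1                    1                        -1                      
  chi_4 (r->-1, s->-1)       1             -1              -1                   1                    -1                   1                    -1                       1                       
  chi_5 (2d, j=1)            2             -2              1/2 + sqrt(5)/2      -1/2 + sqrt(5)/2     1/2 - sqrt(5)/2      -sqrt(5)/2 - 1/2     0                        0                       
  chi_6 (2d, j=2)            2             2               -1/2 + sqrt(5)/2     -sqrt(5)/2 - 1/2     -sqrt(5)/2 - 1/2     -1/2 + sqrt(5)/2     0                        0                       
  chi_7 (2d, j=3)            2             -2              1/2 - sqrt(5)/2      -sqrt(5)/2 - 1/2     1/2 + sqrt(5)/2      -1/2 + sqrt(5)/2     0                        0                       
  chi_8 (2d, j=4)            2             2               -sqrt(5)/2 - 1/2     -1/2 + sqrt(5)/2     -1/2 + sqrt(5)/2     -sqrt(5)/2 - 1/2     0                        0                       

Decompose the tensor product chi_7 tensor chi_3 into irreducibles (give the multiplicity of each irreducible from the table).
chi_7 tensor chi_3 = chi_6 (all other irreducibles have multiplicity 0).

The character of a tensor product is the pointwise product (chi_7 * chi_3)(C) = chi_7(C) * chi_3(C):
  {e}: (2)*(1), {r^5}: (-2)*(-1), {r^1, r^9}: (1/2 - sqrt(5)/2)*(-1), {r^2, r^8}: (-sqrt(5)/2 - 1/2)*(1), {r^3, r^7}: (1/2 + sqrt(5)/2)*(-1), {r^4, r^6}: (-1/2 + sqrt(5)/2)*(1), {s, sr^2, ...}: (0)*(1), {sr, sr^3, ...}: (0)*(-1)
so (chi_7 * chi_3) takes values
  {e} -> 2, {r^5} -> 2, {r^1, r^9} -> -1/2 + sqrt(5)/2, {r^2, r^8} -> -sqrt(5)/2 - 1/2, {r^3, r^7} -> -sqrt(5)/2 - 1/2, {r^4, r^6} -> -1/2 + sqrt(5)/2, {s, sr^2, ...} -> 0, {sr, sr^3, ...} -> 0.
Now take the inner product of this character with each irreducible chi from the table, <chi_7*chi_3, chi> = (1/20) sum_C |C| (chi_7*chi_3)(C) conj(chi(C)):
  <chi_7*chi_3, chi_1> = (1/20)[1*(2)*conj(1) + 1*(2)*conj(1) + 2*(-1/2 + sqrt(5)/2)*conj(1) + 2*(-sqrt(5)/2 - 1/2)*conj(1) + 2*(-sqrt(5)/2 - 1/2)*conj(1) + 2*(-1/2 + sqrt(5)/2)*conj(1) + 5*(0)*conj(1) + 5*(0)*conj(1)]
      = (1/20)[(2) + (2) + (-1 + sqrt(5)) + (-sqrt(5) - 1) + (-sqrt(5) - 1) + (-1 + sqrt(5)) + (0) + (0)] = 0/20 = 0
  <chi_7*chi_3, chi_2> = (1/20)[1*(2)*conj(1) + 1*(2)*conj(1) + 2*(-1/2 + sqrt(5)/2)*conj(1) + 2*(-sqrt(5)/2 - 1/2)*conj(1) + 2*(-sqrt(5)/2 - 1/2)*conj(1) + 2*(-1/2 + sqrt(5)/2)*conj(1) + 5*(0)*conj(-1) + 5*(0)*conj(-1)]
      = (1/20)[(2) + (2) + (-1 + sqrt(5)) + (-sqrt(5) - 1) + (-sqrt(5) - 1) + (-1 + sqrt(5)) + (0) + (0)] = 0/20 = 0
  <chi_7*chi_3, chi_3> = (1/20)[1*(2)*conj(1) + 1*(2)*conj(-1) + 2*(-1/2 + sqrt(5)/2)*conj(-1) + 2*(-sqrt(5)/2 - 1/2)*conj(1) + 2*(-sqrt(5)/2 - 1/2)*conj(-1) + 2*(-1/2 + sqrt(5)/2)*conj(1) + 5*(0)*conj(1) + 5*(0)*conj(-1)]
      = (1/20)[(2) + (-2) + (1 - sqrt(5)) + (-sqrt(5) - 1) + (1 + sqrt(5)) + (-1 + sqrt(5)) + (0) + (0)] = 0/20 = 0
  <chi_7*chi_3, chi_4> = (1/20)[1*(2)*conj(1) + 1*(2)*conj(-1) + 2*(-1/2 + sqrt(5)/2)*conj(-1) + 2*(-sqrt(5)/2 - 1/2)*conj(1) + 2*(-sqrt(5)/2 - 1/2)*conj(-1) + 2*(-1/2 + sqrt(5)/2)*conj(1) + 5*(0)*conj(-1) + 5*(0)*conj(1)]
      = (1/20)[(2) + (-2) + (1 - sqrt(5)) + (-sqrt(5) - 1) + (1 + sqrt(5)) + (-1 + sqrt(5)) + (0) + (0)] = 0/20 = 0
  <chi_7*chi_3, chi_5> = (1/20)[1*(2)*conj(2) + 1*(2)*conj(-2) + 2*(-1/2 + sqrt(5)/2)*conj(1/2 + sqrt(5)/2) + 2*(-sqrt(5)/2 - 1/2)*conj(-1/2 + sqrt(5)/2) + 2*(-sqrt(5)/2 - 1/2)*conj(1/2 - sqrt(5)/2) + 2*(-1/2 + sqrt(5)/2)*conj(-sqrt(5)/2 - 1/2) + 5*(0)*conj(0) + 5*(0)*conj(0)]
      = (1/20)[(4) + (-4) + (2) + (-2) + (2) + (-2) + (0) + (0)] = 0/20 = 0
  <chi_7*chi_3, chi_6> = (1/20)[1*(2)*conj(2) + 1*(2)*conj(2) + 2*(-1/2 + sqrt(5)/2)*conj(-1/2 + sqrt(5)/2) + 2*(-sqrt(5)/2 - 1/2)*conj(-sqrt(5)/2 - 1/2) + 2*(-sqrt(5)/2 - 1/2)*conj(-sqrt(5)/2 - 1/2) + 2*(-1/2 + sqrt(5)/2)*conj(-1/2 + sqrt(5)/2) + 5*(0)*conj(0) + 5*(0)*conj(0)]
      = (1/20)[(4) + (4) + (3 - sqrt(5)) + (sqrt(5) + 3) + (sqrt(5) + 3) + (3 - sqrt(5)) + (0) + (0)] = 20/20 = 1
  <chi_7*chi_3, chi_7> = (1/20)[1*(2)*conj(2) + 1*(2)*conj(-2) + 2*(-1/2 + sqrt(5)/2)*conj(1/2 - sqrt(5)/2) + 2*(-sqrt(5)/2 - 1/2)*conj(-sqrt(5)/2 - 1/2) + 2*(-sqrt(5)/2 - 1/2)*conj(1/2 + sqrt(5)/2) + 2*(-1/2 + sqrt(5)/2)*conj(-1/2 + sqrt(5)/2) + 5*(0)*conj(0) + 5*(0)*conj(0)]
      = (1/20)[(4) + (-4) + (-3 + sqrt(5)) + (sqrt(5) + 3) + (-3 - sqrt(5)) + (3 - sqrt(5)) + (0) + (0)] = 0/20 = 0
  <chi_7*chi_3, chi_8> = (1/20)[1*(2)*conj(2) + 1*(2)*conj(2) + 2*(-1/2 + sqrt(5)/2)*conj(-sqrt(5)/2 - 1/2) + 2*(-sqrt(5)/2 - 1/2)*conj(-1/2 + sqrt(5)/2) + 2*(-sqrt(5)/2 - 1/2)*conj(-1/2 + sqrt(5)/2) + 2*(-1/2 + sqrt(5)/2)*conj(-sqrt(5)/2 - 1/2) + 5*(0)*conj(0) + 5*(0)*conj(0)]
      = (1/20)[(4) + (4) + (-2) + (-2) + (-2) + (-2) + (0) + (0)] = 0/20 = 0
Hence the multiplicities are chi_6: 1. Dimension check: dim(chi_7)*dim(chi_3) = 2*1 = 2 and sum (mult * dim) = 1*2 = 2.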